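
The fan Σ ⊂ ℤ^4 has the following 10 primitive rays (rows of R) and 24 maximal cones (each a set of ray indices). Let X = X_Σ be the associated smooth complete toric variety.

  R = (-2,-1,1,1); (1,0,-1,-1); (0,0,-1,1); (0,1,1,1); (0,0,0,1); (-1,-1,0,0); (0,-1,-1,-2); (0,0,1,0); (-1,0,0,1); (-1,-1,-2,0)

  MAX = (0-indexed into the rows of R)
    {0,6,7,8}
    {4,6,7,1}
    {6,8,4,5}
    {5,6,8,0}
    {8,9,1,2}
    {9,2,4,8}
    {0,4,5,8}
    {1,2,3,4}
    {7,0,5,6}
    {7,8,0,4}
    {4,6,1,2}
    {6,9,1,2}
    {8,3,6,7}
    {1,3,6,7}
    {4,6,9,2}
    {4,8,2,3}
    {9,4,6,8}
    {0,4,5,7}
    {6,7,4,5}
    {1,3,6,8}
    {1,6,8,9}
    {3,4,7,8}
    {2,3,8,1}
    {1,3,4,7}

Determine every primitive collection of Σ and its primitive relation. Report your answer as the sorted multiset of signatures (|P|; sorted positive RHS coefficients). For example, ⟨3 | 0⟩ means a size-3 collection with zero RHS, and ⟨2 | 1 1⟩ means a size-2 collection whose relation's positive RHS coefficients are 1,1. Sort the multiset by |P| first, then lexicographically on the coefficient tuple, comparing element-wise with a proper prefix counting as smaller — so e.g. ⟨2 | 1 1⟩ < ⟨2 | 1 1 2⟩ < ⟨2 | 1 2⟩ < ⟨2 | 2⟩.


Primitive collections (20):

  • {0,1}:  v_{0} + v_{1} = v_{5}  ⟹  sig = ⟨2 | 1⟩
  • {2,7}:  v_{2} + v_{7} = v_{4}  ⟹  sig = ⟨2 | 1⟩
  • {1,5}:  v_{1} + v_{5} = v_{4} + v_{6}  ⟹  sig = ⟨2 | 1 1⟩
  • {3,5}:  v_{3} + v_{5} = v_{7} + v_{8}  ⟹  sig = ⟨2 | 1 1⟩
  • {0,2}:  v_{0} + v_{2} = v_{4} + v_{5} + v_{8}  ⟹  sig = ⟨2 | 1 1 1⟩
  • {7,9}:  v_{7} + v_{9} = v_{4} + v_{6} + v_{8}  ⟹  sig = ⟨2 | 1 1 1⟩
  • {0,9}:  v_{0} + v_{9} = v_{4} + v_{5} + v_{6} + 2·v_{8}  ⟹  sig = ⟨2 | 1 1 1 2⟩
  • {2,5}:  v_{2} + v_{5} = 2·v_{4} + v_{6} + v_{8}  ⟹  sig = ⟨2 | 1 1 2⟩
  • {3,9}:  v_{3} + v_{9} = v_{1} + 2·v_{8}  ⟹  sig = ⟨2 | 1 2⟩
  • {0,3}:  v_{0} + v_{3} = 2·v_{7} + 2·v_{8}  ⟹  sig = ⟨2 | 2 2⟩
  • {5,9}:  v_{5} + v_{9} = 2·v_{4} + 2·v_{6} + 2·v_{8}  ⟹  sig = ⟨2 | 2 2 2⟩
  • {1,7,8}:  v_{1} + v_{7} + v_{8} = 0  ⟹  sig = ⟨3 | 0⟩
  • {3,4,6}:  v_{3} + v_{4} + v_{6} = 0  ⟹  sig = ⟨3 | 0⟩
  • {1,4,8}:  v_{1} + v_{4} + v_{8} = v_{2}  ⟹  sig = ⟨3 | 1⟩
  • {2,6,8}:  v_{2} + v_{6} + v_{8} = v_{9}  ⟹  sig = ⟨3 | 1⟩
  • {5,7,8}:  v_{5} + v_{7} + v_{8} = v_{0}  ⟹  sig = ⟨3 | 1⟩
  • {2,3,6}:  v_{2} + v_{3} + v_{6} = v_{1} + v_{8}  ⟹  sig = ⟨3 | 1 1⟩
  • {1,4,9}:  v_{1} + v_{4} + v_{9} = 2·v_{2} + v_{6}  ⟹  sig = ⟨3 | 1 2⟩
  • {0,4,6}:  v_{0} + v_{4} + v_{6} = 2·v_{5}  ⟹  sig = ⟨3 | 2⟩
  • {4,6,7,8}:  v_{4} + v_{6} + v_{7} + v_{8} = v_{5}  ⟹  sig = ⟨4 | 1⟩

so the primitive-relation signature multiset is
    ⟨2 | 1⟩
    ⟨2 | 1⟩
    ⟨2 | 1 1⟩
    ⟨2 | 1 1⟩
    ⟨2 | 1 1 1⟩
    ⟨2 | 1 1 1⟩
    ⟨2 | 1 1 1 2⟩
    ⟨2 | 1 1 2⟩
    ⟨2 | 1 2⟩
    ⟨2 | 2 2⟩
    ⟨2 | 2 2 2⟩
    ⟨3 | 0⟩
    ⟨3 | 0⟩
    ⟨3 | 1⟩
    ⟨3 | 1⟩
    ⟨3 | 1⟩
    ⟨3 | 1 1⟩
    ⟨3 | 1 2⟩
    ⟨3 | 2⟩
    ⟨4 | 1⟩


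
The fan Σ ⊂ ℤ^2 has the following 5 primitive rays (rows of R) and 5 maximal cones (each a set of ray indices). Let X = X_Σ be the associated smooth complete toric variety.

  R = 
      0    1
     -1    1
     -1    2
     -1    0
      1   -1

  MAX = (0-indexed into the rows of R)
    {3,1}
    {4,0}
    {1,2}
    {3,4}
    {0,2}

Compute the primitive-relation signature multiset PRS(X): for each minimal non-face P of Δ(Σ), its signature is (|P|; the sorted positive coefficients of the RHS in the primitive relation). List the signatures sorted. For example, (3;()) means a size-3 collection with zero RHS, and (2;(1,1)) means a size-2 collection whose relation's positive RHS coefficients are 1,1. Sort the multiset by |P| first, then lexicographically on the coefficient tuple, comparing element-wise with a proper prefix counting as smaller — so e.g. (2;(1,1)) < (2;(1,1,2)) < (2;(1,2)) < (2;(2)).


Δ(Σ) — 5 vertices, 5 min non-faces:

  P = {1,4}:  v_{1} + v_{4} = 0  →  sig = (2;())
  P = {0,1}:  v_{0} + v_{1} = v_{2}  →  sig = (2;(1))
  P = {0,3}:  v_{0} + v_{3} = v_{1}  →  sig = (2;(1))
  P = {2,4}:  v_{2} + v_{4} = v_{0}  →  sig = (2;(1))
  P = {2,3}:  v_{2} + v_{3} = 2·v_{1}  →  sig = (2;(2))

Signatures (|P|; sorted positive RHS coefficients), sorted:
{ (2;()),  (2;(1)) ×3,  (2;(2)) }


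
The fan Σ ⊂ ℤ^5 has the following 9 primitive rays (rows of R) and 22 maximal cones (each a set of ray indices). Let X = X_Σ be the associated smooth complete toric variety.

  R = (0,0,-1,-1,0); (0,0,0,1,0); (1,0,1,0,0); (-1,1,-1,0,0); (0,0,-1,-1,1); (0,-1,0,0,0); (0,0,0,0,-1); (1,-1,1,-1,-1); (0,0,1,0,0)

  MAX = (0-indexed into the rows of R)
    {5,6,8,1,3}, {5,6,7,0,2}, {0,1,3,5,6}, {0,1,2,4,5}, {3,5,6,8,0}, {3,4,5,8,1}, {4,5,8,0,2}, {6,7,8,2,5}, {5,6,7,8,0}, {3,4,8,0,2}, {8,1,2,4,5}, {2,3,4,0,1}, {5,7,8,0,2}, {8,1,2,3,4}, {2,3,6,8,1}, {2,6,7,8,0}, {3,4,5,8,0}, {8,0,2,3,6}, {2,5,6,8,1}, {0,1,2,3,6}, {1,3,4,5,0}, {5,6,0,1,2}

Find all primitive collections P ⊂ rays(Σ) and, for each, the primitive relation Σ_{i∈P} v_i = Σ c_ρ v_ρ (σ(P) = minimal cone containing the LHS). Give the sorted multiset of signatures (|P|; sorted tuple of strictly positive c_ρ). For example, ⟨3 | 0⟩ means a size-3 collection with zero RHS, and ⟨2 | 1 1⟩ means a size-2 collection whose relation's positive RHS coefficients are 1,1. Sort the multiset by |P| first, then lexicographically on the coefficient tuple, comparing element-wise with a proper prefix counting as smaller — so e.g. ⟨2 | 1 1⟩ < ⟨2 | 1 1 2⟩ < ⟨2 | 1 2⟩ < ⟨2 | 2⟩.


Primitive collections (7):

  P = {4,6}:  v_{4} + v_{6} = v_{0} ; sig = ⟨2 | 1⟩
  P = {1,7}:  v_{1} + v_{7} = v_{2} + v_{5} + v_{6} ; sig = ⟨2 | 1 1 1⟩
  P = {3,7}:  v_{3} + v_{7} = v_{0} + v_{6} + v_{8} ; sig = ⟨2 | 1 1 1⟩
  P = {4,7}:  v_{4} + v_{7} = 2·v_{0} + v_{2} + v_{5} + v_{8} ; sig = ⟨2 | 1 1 1 2⟩
  P = {0,1,8}:  v_{0} + v_{1} + v_{8} = 0 ; sig = ⟨3 | 0⟩
  P = {2,3,5}:  v_{2} + v_{3} + v_{5} = 0 ; sig = ⟨3 | 0⟩
  P = {0,2,5,6,8}:  v_{0} + v_{2} + v_{5} + v_{6} + v_{8} = v_{7} ; sig = ⟨5 | 1⟩

Sorted signature multiset PRS(X):
    ⟨2 | 1⟩
    ⟨2 | 1 1 1⟩
    ⟨2 | 1 1 1⟩
    ⟨2 | 1 1 1 2⟩
    ⟨3 | 0⟩
    ⟨3 | 0⟩
    ⟨5 | 1⟩


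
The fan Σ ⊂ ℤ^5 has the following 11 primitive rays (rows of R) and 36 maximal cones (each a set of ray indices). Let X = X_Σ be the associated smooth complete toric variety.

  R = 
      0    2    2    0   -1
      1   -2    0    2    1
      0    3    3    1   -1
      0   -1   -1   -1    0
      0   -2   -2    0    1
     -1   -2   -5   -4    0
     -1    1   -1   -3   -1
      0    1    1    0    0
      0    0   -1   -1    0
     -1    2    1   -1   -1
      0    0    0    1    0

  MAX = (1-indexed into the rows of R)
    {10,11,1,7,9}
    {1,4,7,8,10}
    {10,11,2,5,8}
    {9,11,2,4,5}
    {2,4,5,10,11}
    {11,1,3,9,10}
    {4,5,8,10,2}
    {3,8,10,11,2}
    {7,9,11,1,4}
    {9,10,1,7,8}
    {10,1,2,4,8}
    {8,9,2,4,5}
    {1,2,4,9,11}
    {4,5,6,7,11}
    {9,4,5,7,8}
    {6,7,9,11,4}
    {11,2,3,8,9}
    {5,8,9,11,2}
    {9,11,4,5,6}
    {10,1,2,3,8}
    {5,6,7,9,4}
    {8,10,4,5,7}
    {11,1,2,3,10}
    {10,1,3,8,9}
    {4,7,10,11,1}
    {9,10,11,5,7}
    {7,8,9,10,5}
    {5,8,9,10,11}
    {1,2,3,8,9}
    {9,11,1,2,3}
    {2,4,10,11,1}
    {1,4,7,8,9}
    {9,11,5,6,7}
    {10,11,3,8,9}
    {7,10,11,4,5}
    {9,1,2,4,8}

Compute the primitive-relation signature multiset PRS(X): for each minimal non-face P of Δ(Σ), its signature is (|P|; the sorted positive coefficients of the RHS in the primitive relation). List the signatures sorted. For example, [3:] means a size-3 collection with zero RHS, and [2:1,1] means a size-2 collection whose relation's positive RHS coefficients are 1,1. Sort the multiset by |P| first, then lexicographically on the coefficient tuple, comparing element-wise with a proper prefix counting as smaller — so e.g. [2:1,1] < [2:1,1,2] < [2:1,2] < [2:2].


Σ has 16 primitive collections:

  • {1,5}:  v_{1} + v_{5} = 0 — sig = [2:]
  • {2,7}:  v_{2} + v_{7} = v_{4} — sig = [2:1]
  • {3,4}:  v_{3} + v_{4} = v_{1} — sig = [2:1]
  • {3,5}:  v_{3} + v_{5} = v_{8} + v_{11} — sig = [2:1,1]
  • {3,6}:  v_{3} + v_{6} = v_{7} + v_{9} + v_{11} — sig = [2:1,1,1]
  • {3,7}:  v_{3} + v_{7} = v_{1} + v_{9} + v_{10} — sig = [2:1,1,1]
  • {6,8}:  v_{6} + v_{8} = v_{5} + v_{7} + v_{9} — sig = [2:1,1,1]
  • {1,6}:  v_{1} + v_{6} = v_{4} + v_{7} + v_{9} + v_{11} — sig = [2:1,1,1,1]
  • {2,6}:  v_{2} + v_{6} = 2·v_{4} + v_{5} + v_{9} + v_{11} — sig = [2:1,1,1,2]
  • {6,10}:  v_{6} + v_{10} = v_{5} + 2·v_{7} + v_{11} — sig = [2:1,1,2]
  • {2,9,10}:  v_{2} + v_{9} + v_{10} = 0 — sig = [3:]
  • {4,8,11}:  v_{4} + v_{8} + v_{11} = 0 — sig = [3:]
  • {1,8,11}:  v_{1} + v_{8} + v_{11} = v_{3} — sig = [3:1]
  • {4,9,10}:  v_{4} + v_{9} + v_{10} = v_{7} — sig = [3:1]
  • {7,8,11}:  v_{7} + v_{8} + v_{11} = v_{9} + v_{10} — sig = [3:1,1]
  • {4,5,7,9,11}:  v_{4} + v_{5} + v_{7} + v_{9} + v_{11} = v_{6} — sig = [5:1]

so the primitive-relation signature multiset is
{ [2:],  [2:1] ×2,  [2:1,1],  [2:1,1,1] ×3,  [2:1,1,1,1],  [2:1,1,1,2],  [2:1,1,2],  [3:] ×2,  [3:1] ×2,  [3:1,1],  [5:1] }


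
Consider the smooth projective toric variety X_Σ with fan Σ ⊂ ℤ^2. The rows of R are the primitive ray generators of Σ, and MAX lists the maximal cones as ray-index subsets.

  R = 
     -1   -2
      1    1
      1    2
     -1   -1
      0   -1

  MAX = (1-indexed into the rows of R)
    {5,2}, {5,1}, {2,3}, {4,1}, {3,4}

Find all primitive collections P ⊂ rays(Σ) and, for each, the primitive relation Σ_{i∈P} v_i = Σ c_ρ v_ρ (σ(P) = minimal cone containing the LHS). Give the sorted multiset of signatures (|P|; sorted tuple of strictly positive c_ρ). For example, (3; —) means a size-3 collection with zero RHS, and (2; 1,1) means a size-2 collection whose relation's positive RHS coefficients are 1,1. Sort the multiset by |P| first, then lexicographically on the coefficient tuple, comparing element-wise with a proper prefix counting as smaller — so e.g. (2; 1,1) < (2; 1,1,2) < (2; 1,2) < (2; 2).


Primitive collections (5):

  P = {1,3}:  v_{1} + v_{3} = 0  →  sig = (2; —)
  P = {2,4}:  v_{2} + v_{4} = 0  →  sig = (2; —)
  P = {1,2}:  v_{1} + v_{2} = v_{5}  →  sig = (2; 1)
  P = {3,5}:  v_{3} + v_{5} = v_{2}  →  sig = (2; 1)
  P = {4,5}:  v_{4} + v_{5} = v_{1}  →  sig = (2; 1)

Hence PRS(X_Σ) =
    |P|=2: 5 collections, coeffs (), (), (1), (1), (1)


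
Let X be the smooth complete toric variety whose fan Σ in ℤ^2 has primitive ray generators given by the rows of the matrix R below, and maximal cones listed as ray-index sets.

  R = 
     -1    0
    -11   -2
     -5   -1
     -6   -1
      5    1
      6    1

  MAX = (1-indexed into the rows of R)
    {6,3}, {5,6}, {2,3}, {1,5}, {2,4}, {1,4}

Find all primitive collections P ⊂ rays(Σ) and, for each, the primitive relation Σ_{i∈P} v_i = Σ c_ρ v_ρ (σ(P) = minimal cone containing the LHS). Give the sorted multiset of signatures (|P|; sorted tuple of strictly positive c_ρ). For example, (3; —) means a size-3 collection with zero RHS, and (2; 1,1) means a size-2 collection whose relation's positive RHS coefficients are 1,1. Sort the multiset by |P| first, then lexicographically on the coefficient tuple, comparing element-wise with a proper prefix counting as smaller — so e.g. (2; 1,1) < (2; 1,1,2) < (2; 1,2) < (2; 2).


Σ has 9 primitive collections:

  P={3,5}:  v_{3} + v_{5} = 0  ⟹  sig = (2; —)
  P={4,6}:  v_{4} + v_{6} = 0  ⟹  sig = (2; —)
  P={1,3}:  v_{1} + v_{3} = v_{4}  ⟹  sig = (2; 1)
  P={1,6}:  v_{1} + v_{6} = v_{5}  ⟹  sig = (2; 1)
  P={2,5}:  v_{2} + v_{5} = v_{4}  ⟹  sig = (2; 1)
  P={2,6}:  v_{2} + v_{6} = v_{3}  ⟹  sig = (2; 1)
  P={3,4}:  v_{3} + v_{4} = v_{2}  ⟹  sig = (2; 1)
  P={4,5}:  v_{4} + v_{5} = v_{1}  ⟹  sig = (2; 1)
  P={1,2}:  v_{1} + v_{2} = 2·v_{4}  ⟹  sig = (2; 2)

so the primitive-relation signature multiset is
    |P|=2: 9 collections, coeffs (), (), (1), (1), (1), (1), (1), (1), (2)


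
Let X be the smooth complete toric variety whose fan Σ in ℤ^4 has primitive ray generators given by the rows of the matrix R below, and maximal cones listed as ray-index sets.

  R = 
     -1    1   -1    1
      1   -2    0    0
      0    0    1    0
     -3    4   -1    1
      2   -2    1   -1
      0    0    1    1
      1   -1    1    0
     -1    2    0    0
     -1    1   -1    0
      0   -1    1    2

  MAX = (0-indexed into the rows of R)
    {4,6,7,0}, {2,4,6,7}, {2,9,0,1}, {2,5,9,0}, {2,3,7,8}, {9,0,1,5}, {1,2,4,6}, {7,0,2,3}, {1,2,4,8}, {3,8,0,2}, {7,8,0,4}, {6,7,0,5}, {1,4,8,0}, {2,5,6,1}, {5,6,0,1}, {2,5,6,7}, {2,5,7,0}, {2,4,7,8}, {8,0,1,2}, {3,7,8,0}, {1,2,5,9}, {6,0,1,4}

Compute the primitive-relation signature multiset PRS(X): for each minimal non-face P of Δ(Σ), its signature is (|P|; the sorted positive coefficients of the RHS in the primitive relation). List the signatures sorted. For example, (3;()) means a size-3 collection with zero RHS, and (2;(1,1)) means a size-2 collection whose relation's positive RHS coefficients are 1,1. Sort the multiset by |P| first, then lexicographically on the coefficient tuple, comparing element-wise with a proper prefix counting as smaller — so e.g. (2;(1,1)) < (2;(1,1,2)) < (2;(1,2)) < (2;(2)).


Primitive collections (17):

  • {1,7}:  v_{1} + v_{7} = 0 ; sig = (2;())
  • {6,8}:  v_{6} + v_{8} = 0 ; sig = (2;())
  • {3,4}:  v_{3} + v_{4} = v_{7} ; sig = (2;(1))
  • {5,8}:  v_{5} + v_{8} = v_{0} + v_{2} ; sig = (2;(1,1))
  • {1,3}:  v_{1} + v_{3} = v_{0} + v_{2} + v_{8} ; sig = (2;(1,1,1))
  • {3,6}:  v_{3} + v_{6} = v_{0} + v_{2} + v_{7} ; sig = (2;(1,1,1))
  • {4,9}:  v_{4} + v_{9} = v_{1} + v_{5} + v_{6} ; sig = (2;(1,1,1))
  • {7,9}:  v_{7} + v_{9} = v_{0} + v_{2} + v_{5} ; sig = (2;(1,1,1))
  • {6,9}:  v_{6} + v_{9} = v_{1} + 2·v_{5} ; sig = (2;(1,2))
  • {3,5}:  v_{3} + v_{5} = 2·v_{0} + 2·v_{2} + v_{7} ; sig = (2;(1,2,2))
  • {8,9}:  v_{8} + v_{9} = 2·v_{0} + v_{1} + 2·v_{2} ; sig = (2;(1,2,2))
  • {4,5}:  v_{4} + v_{5} = 2·v_{6} ; sig = (2;(2))
  • {3,9}:  v_{3} + v_{9} = 3·v_{0} + 3·v_{2} ; sig = (2;(3,3))
  • {0,2,4}:  v_{0} + v_{2} + v_{4} = v_{6} ; sig = (3;(1))
  • {0,2,6}:  v_{0} + v_{2} + v_{6} = v_{5} ; sig = (3;(1))
  • {0,1,2,5}:  v_{0} + v_{1} + v_{2} + v_{5} = v_{9} ; sig = (4;(1))
  • {0,2,7,8}:  v_{0} + v_{2} + v_{7} + v_{8} = v_{3} ; sig = (4;(1))

Sorted signature multiset PRS(X):
{ (2;()) ×2,  (2;(1)),  (2;(1,1)),  (2;(1,1,1)) ×4,  (2;(1,2)),  (2;(1,2,2)) ×2,  (2;(2)),  (2;(3,3)),  (3;(1)) ×2,  (4;(1)) ×2 }


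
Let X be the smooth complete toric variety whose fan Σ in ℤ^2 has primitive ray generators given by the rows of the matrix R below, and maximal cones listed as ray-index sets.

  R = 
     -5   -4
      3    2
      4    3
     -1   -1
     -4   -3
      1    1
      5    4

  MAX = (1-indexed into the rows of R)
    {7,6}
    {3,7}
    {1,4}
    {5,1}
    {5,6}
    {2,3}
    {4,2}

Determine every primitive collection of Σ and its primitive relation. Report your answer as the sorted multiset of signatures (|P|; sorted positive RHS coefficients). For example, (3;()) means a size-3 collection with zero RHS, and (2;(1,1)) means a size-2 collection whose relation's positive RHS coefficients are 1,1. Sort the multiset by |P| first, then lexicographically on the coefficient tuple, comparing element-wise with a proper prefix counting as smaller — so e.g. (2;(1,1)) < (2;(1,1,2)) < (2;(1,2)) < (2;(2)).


Δ(Σ) — 7 vertices, 14 min non-faces:

  P={1,7}:  v_{1} + v_{7} = 0  →  sig = (2;())
  P={3,5}:  v_{3} + v_{5} = 0  →  sig = (2;())
  P={4,6}:  v_{4} + v_{6} = 0  →  sig = (2;())
  P={1,3}:  v_{1} + v_{3} = v_{4}  →  sig = (2;(1))
  P={1,6}:  v_{1} + v_{6} = v_{5}  →  sig = (2;(1))
  P={2,5}:  v_{2} + v_{5} = v_{4}  →  sig = (2;(1))
  P={2,6}:  v_{2} + v_{6} = v_{3}  →  sig = (2;(1))
  P={3,4}:  v_{3} + v_{4} = v_{2}  →  sig = (2;(1))
  P={3,6}:  v_{3} + v_{6} = v_{7}  →  sig = (2;(1))
  P={4,5}:  v_{4} + v_{5} = v_{1}  →  sig = (2;(1))
  P={4,7}:  v_{4} + v_{7} = v_{3}  →  sig = (2;(1))
  P={5,7}:  v_{5} + v_{7} = v_{6}  →  sig = (2;(1))
  P={1,2}:  v_{1} + v_{2} = 2·v_{4}  →  sig = (2;(2))
  P={2,7}:  v_{2} + v_{7} = 2·v_{3}  →  sig = (2;(2))

Hence PRS(X_Σ) =
[(2;()), (2;()), (2;()), (2;(1)), (2;(1)), (2;(1)), (2;(1)), (2;(1)), (2;(1)), (2;(1)), (2;(1)), (2;(1)), (2;(2)), (2;(2))]


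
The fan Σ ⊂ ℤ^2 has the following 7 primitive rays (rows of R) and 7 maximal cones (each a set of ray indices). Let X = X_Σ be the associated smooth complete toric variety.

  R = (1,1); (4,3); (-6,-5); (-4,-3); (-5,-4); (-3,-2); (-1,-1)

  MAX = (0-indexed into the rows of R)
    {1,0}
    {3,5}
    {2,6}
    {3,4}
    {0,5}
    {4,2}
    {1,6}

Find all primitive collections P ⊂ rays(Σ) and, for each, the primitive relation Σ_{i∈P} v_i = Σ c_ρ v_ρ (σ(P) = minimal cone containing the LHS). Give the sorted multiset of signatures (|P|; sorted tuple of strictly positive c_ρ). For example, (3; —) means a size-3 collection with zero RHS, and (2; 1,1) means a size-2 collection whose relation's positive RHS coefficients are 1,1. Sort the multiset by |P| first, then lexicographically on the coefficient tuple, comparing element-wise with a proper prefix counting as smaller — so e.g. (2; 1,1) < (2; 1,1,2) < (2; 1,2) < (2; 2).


Σ has 14 primitive collections:

  • {0,6}:  v_{0} + v_{6} = 0 — sig = (2; —)
  • {1,3}:  v_{1} + v_{3} = 0 — sig = (2; —)
  • {0,2}:  v_{0} + v_{2} = v_{4} — sig = (2; 1)
  • {0,3}:  v_{0} + v_{3} = v_{5} — sig = (2; 1)
  • {0,4}:  v_{0} + v_{4} = v_{3} — sig = (2; 1)
  • {1,4}:  v_{1} + v_{4} = v_{6} — sig = (2; 1)
  • {1,5}:  v_{1} + v_{5} = v_{0} — sig = (2; 1)
  • {3,6}:  v_{3} + v_{6} = v_{4} — sig = (2; 1)
  • {4,6}:  v_{4} + v_{6} = v_{2} — sig = (2; 1)
  • {5,6}:  v_{5} + v_{6} = v_{3} — sig = (2; 1)
  • {2,5}:  v_{2} + v_{5} = v_{3} + v_{4} — sig = (2; 1,1)
  • {1,2}:  v_{1} + v_{2} = 2·v_{6} — sig = (2; 2)
  • {2,3}:  v_{2} + v_{3} = 2·v_{4} — sig = (2; 2)
  • {4,5}:  v_{4} + v_{5} = 2·v_{3} — sig = (2; 2)

Signatures (|P|; sorted positive RHS coefficients), sorted:
    (2; —)
    (2; —)
    (2; 1)
    (2; 1)
    (2; 1)
    (2; 1)
    (2; 1)
    (2; 1)
    (2; 1)
    (2; 1)
    (2; 1,1)
    (2; 2)
    (2; 2)
    (2; 2)


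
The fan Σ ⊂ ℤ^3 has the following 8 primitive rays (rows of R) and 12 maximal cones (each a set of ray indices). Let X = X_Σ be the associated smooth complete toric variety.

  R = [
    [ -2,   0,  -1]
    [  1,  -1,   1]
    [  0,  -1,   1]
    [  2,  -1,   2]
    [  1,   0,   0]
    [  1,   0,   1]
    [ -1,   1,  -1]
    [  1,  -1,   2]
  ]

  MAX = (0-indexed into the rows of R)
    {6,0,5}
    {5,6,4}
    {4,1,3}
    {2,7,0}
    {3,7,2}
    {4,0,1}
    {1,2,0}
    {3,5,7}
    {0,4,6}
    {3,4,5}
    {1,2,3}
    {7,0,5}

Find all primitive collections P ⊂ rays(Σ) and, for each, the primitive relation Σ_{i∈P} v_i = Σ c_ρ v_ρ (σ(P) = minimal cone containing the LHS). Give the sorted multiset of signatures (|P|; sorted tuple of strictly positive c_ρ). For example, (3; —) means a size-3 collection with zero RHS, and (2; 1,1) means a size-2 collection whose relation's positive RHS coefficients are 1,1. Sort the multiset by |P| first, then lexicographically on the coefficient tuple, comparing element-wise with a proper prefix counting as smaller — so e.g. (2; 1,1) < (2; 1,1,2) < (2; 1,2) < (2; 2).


Primitive collections (11):

  P = {1,6}:  v_{1} + v_{6} = 0  ⟹  sig = (2; —)
  P = {0,3}:  v_{0} + v_{3} = v_{2}  ⟹  sig = (2; 1)
  P = {1,5}:  v_{1} + v_{5} = v_{3}  ⟹  sig = (2; 1)
  P = {2,4}:  v_{2} + v_{4} = v_{1}  ⟹  sig = (2; 1)
  P = {2,5}:  v_{2} + v_{5} = v_{7}  ⟹  sig = (2; 1)
  P = {3,6}:  v_{3} + v_{6} = v_{5}  ⟹  sig = (2; 1)
  P = {4,7}:  v_{4} + v_{7} = v_{3}  ⟹  sig = (2; 1)
  P = {1,7}:  v_{1} + v_{7} = v_{2} + v_{3}  ⟹  sig = (2; 1,1)
  P = {2,6}:  v_{2} + v_{6} = v_{0} + v_{5}  ⟹  sig = (2; 1,1)
  P = {6,7}:  v_{6} + v_{7} = v_{0} + 2·v_{5}  ⟹  sig = (2; 1,2)
  P = {0,4,5}:  v_{0} + v_{4} + v_{5} = 0  ⟹  sig = (3; —)

Hence PRS(X_Σ) =
    |P|=2: 10 collections, coeffs (), (1), (1), (1), (1), (1), (1), (1,1), (1,1), (1,2)
    |P|=3: 1 collection, coeffs ()


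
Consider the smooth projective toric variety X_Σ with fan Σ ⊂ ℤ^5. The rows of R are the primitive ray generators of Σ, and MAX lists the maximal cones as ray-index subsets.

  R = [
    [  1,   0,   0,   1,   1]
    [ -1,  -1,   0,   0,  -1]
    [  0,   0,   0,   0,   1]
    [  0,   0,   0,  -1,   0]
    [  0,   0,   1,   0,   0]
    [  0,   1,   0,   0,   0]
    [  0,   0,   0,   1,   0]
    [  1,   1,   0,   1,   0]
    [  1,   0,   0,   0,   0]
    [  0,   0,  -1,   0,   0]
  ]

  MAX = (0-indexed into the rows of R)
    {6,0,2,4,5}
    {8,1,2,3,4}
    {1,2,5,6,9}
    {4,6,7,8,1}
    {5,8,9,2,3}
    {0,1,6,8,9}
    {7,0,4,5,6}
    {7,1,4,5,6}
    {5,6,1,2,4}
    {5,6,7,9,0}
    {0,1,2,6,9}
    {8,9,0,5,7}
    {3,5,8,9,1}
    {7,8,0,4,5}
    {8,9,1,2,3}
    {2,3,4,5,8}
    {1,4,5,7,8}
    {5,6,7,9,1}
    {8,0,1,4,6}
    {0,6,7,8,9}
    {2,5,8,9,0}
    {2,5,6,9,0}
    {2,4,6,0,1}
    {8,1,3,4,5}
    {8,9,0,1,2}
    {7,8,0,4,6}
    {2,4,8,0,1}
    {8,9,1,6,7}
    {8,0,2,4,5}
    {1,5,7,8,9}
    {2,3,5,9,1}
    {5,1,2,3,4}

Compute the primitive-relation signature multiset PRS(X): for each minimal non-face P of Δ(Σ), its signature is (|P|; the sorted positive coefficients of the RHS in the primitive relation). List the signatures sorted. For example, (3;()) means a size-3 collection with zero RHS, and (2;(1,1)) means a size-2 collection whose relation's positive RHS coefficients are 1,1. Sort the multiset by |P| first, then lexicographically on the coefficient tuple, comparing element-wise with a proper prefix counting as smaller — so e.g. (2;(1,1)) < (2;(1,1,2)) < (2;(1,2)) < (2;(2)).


The 10 primitive collections of Σ (r=10, n=5):

  {3,6}:  v_{3} + v_{6} = 0  so sig = (2;())
  {4,9}:  v_{4} + v_{9} = 0  so sig = (2;())
  {0,3}:  v_{0} + v_{3} = v_{2} + v_{8}  so sig = (2;(1,1))
  {2,7}:  v_{2} + v_{7} = v_{0} + v_{5}  so sig = (2;(1,1))
  {3,7}:  v_{3} + v_{7} = v_{5} + v_{8}  so sig = (2;(1,1))
  {0,1,5}:  v_{0} + v_{1} + v_{5} = v_{6}  so sig = (3;(1))
  {2,6,8}:  v_{2} + v_{6} + v_{8} = v_{0}  so sig = (3;(1))
  {5,6,8}:  v_{5} + v_{6} + v_{8} = v_{7}  so sig = (3;(1))
  {0,1,7}:  v_{0} + v_{1} + v_{7} = 2·v_{6} + v_{8}  so sig = (3;(1,2))
  {1,2,5,8}:  v_{1} + v_{2} + v_{5} + v_{8} = 0  so sig = (4;())

Hence PRS(X_Σ) =
    (2;())
    (2;())
    (2;(1,1))
    (2;(1,1))
    (2;(1,1))
    (3;(1))
    (3;(1))
    (3;(1))
    (3;(1,2))
    (4;())


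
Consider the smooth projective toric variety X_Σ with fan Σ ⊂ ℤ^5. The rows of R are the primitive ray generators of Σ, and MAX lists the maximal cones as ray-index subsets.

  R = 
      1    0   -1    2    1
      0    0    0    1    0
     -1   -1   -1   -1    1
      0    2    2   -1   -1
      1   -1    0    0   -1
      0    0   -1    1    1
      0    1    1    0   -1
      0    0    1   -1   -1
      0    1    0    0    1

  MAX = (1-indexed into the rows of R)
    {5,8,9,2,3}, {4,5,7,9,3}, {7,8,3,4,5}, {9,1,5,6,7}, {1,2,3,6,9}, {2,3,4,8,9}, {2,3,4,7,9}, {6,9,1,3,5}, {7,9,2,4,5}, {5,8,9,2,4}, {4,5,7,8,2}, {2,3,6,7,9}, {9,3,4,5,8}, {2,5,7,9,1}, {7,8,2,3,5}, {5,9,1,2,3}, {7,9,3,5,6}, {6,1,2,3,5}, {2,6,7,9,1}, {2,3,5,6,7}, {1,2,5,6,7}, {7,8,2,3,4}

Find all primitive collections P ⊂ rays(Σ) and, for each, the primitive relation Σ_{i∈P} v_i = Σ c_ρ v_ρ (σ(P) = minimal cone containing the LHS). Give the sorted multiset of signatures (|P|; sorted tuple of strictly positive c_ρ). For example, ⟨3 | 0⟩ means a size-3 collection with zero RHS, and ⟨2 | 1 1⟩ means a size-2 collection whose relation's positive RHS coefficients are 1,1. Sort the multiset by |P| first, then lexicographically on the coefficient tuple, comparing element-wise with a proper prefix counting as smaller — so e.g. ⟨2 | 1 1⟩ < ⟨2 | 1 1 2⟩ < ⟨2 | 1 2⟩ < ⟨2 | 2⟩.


|primitive collections| = 9. Relations:

  {6,8}:  v_{6} + v_{8} = 0  ⇒ sig = ⟨2 | 0⟩
  {4,6}:  v_{4} + v_{6} = v_{7} + v_{9}  ⇒ sig = ⟨2 | 1 1⟩
  {1,8}:  v_{1} + v_{8} = v_{2} + v_{5} + v_{9}  ⇒ sig = ⟨2 | 1 1 1⟩
  {1,4}:  v_{1} + v_{4} = v_{2} + v_{5} + v_{7} + 2·v_{9}  ⇒ sig = ⟨2 | 1 1 1 2⟩
  {1,3,7}:  v_{1} + v_{3} + v_{7} = v_{6}  ⇒ sig = ⟨3 | 1⟩
  {7,8,9}:  v_{7} + v_{8} + v_{9} = v_{4}  ⇒ sig = ⟨3 | 1⟩
  {2,3,4,5}:  v_{2} + v_{3} + v_{4} + v_{5} = v_{8}  ⇒ sig = ⟨4 | 1⟩
  {2,5,6,9}:  v_{2} + v_{5} + v_{6} + v_{9} = v_{1}  ⇒ sig = ⟨4 | 1⟩
  {2,3,5,7,9}:  v_{2} + v_{3} + v_{5} + v_{7} + v_{9} = 0  ⇒ sig = ⟨5 | 0⟩

Sorted signature multiset PRS(X):
    ⟨2 | 0⟩
    ⟨2 | 1 1⟩
    ⟨2 | 1 1 1⟩
    ⟨2 | 1 1 1 2⟩
    ⟨3 | 1⟩
    ⟨3 | 1⟩
    ⟨4 | 1⟩
    ⟨4 | 1⟩
    ⟨5 | 0⟩


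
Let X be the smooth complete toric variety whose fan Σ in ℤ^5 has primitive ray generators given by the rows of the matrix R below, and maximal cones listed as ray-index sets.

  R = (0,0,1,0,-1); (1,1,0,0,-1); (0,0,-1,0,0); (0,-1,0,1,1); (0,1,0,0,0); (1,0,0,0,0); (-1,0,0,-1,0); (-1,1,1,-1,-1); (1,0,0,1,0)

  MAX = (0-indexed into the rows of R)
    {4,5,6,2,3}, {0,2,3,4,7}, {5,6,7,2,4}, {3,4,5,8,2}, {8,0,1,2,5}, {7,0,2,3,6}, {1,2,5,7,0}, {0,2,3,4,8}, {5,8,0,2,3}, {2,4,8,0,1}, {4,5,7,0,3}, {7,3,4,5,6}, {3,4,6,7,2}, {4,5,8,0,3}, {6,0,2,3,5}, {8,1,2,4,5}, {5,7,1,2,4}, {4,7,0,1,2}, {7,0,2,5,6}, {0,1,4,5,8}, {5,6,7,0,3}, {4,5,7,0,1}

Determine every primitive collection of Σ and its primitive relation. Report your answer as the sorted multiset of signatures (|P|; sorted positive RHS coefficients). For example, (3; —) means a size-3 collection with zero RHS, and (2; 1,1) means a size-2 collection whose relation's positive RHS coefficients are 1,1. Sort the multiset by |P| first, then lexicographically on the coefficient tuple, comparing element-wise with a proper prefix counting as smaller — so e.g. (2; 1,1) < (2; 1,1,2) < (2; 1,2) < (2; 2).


Σ has 7 primitive collections:

  P={6,8}:  v_{6} + v_{8} = 0  →  sig = (2; —)
  P={1,3}:  v_{1} + v_{3} = v_{8}  →  sig = (2; 1)
  P={7,8}:  v_{7} + v_{8} = v_{0} + v_{4}  →  sig = (2; 1,1)
  P={1,6}:  v_{1} + v_{6} = v_{2} + v_{5} + v_{7}  →  sig = (2; 1,1,1)
  P={0,4,6}:  v_{0} + v_{4} + v_{6} = v_{7}  →  sig = (3; 1)
  P={2,3,5,7}:  v_{2} + v_{3} + v_{5} + v_{7} = 0  →  sig = (4; —)
  P={0,2,4,5}:  v_{0} + v_{2} + v_{4} + v_{5} = v_{1}  →  sig = (4; 1)

Sorted signature multiset PRS(X):
[(2; —), (2; 1), (2; 1,1), (2; 1,1,1), (3; 1), (4; —), (4; 1)]


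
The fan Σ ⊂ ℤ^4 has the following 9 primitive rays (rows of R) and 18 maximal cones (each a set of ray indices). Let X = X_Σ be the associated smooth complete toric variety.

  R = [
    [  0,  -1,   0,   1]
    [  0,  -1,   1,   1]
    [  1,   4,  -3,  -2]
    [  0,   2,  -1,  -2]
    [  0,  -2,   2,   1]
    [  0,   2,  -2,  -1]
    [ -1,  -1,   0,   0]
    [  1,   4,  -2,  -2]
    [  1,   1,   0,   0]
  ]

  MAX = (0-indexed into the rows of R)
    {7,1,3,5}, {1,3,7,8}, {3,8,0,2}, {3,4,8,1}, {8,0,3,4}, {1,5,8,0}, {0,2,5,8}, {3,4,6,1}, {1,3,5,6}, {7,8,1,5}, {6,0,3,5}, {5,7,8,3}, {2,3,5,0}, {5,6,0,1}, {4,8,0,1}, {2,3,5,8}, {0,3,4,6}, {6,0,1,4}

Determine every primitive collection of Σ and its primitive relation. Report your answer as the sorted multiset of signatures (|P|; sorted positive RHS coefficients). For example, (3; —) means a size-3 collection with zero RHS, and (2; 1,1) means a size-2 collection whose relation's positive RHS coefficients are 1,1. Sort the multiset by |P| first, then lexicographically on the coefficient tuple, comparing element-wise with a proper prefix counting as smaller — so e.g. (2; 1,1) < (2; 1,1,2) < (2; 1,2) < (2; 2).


Σ has 12 primitive collections:

  • {4,5}:  v_{4} + v_{5} = 0 ; sig = (2; —)
  • {6,8}:  v_{6} + v_{8} = 0 ; sig = (2; —)
  • {0,7}:  v_{0} + v_{7} = v_{5} + v_{8} ; sig = (2; 1,1)
  • {1,2}:  v_{1} + v_{2} = v_{5} + v_{8} ; sig = (2; 1,1)
  • {2,4}:  v_{2} + v_{4} = v_{0} + v_{3} + v_{8} ; sig = (2; 1,1,1)
  • {2,6}:  v_{2} + v_{6} = v_{0} + v_{3} + v_{5} ; sig = (2; 1,1,1)
  • {4,7}:  v_{4} + v_{7} = v_{1} + v_{3} + v_{8} ; sig = (2; 1,1,1)
  • {6,7}:  v_{6} + v_{7} = v_{1} + v_{3} + v_{5} ; sig = (2; 1,1,1)
  • {2,7}:  v_{2} + v_{7} = v_{3} + 2·v_{5} + 2·v_{8} ; sig = (2; 1,2,2)
  • {0,1,3}:  v_{0} + v_{1} + v_{3} = 0 ; sig = (3; —)
  • {0,3,5,8}:  v_{0} + v_{3} + v_{5} + v_{8} = v_{2} ; sig = (4; 1)
  • {1,3,5,8}:  v_{1} + v_{3} + v_{5} + v_{8} = v_{7} ; sig = (4; 1)

so the primitive-relation signature multiset is
    (2; —)
    (2; —)
    (2; 1,1)
    (2; 1,1)
    (2; 1,1,1)
    (2; 1,1,1)
    (2; 1,1,1)
    (2; 1,1,1)
    (2; 1,2,2)
    (3; —)
    (4; 1)
    (4; 1)


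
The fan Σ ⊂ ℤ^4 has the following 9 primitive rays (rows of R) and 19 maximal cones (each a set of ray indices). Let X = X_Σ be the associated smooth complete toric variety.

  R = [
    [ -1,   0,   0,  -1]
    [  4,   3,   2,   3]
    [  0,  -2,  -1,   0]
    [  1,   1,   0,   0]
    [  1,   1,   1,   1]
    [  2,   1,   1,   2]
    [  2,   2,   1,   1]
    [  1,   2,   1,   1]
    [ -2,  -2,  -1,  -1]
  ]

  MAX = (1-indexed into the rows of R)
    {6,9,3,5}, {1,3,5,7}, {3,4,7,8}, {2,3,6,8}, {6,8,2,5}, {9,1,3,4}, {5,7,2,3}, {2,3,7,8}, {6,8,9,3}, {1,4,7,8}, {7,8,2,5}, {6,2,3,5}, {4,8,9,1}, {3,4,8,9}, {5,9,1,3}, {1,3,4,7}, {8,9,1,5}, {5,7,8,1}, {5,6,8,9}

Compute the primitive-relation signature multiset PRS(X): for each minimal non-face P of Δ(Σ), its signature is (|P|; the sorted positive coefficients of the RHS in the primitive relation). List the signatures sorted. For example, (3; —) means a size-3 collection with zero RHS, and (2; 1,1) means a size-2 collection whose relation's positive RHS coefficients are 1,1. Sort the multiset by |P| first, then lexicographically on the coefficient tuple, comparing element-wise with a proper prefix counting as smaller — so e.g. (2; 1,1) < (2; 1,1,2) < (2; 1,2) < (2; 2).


Minimal non-faces — 10 found among 9 rays, 19 max cones:

  • {7,9}:  v_{7} + v_{9} = 0  →  sig = (2; —)
  • {1,6}:  v_{1} + v_{6} = v_{5}  →  sig = (2; 1)
  • {2,9}:  v_{2} + v_{9} = v_{6}  →  sig = (2; 1)
  • {4,5}:  v_{4} + v_{5} = v_{7}  →  sig = (2; 1)
  • {6,7}:  v_{6} + v_{7} = v_{2}  →  sig = (2; 1)
  • {1,2}:  v_{1} + v_{2} = v_{5} + v_{7}  →  sig = (2; 1,1)
  • {4,6}:  v_{4} + v_{6} = v_{3} + v_{7} + v_{8}  →  sig = (2; 1,1,1)
  • {2,4}:  v_{2} + v_{4} = v_{3} + 2·v_{7} + v_{8}  →  sig = (2; 1,1,2)
  • {1,3,8}:  v_{1} + v_{3} + v_{8} = 0  →  sig = (3; —)
  • {3,5,8}:  v_{3} + v_{5} + v_{8} = v_{6}  →  sig = (3; 1)

Sorted signature multiset PRS(X):
    |P|=2: 8 collections, coeffs (), (1), (1), (1), (1), (1,1), (1,1,1), (1,1,2)
    |P|=3: 2 collections, coeffs (), (1)


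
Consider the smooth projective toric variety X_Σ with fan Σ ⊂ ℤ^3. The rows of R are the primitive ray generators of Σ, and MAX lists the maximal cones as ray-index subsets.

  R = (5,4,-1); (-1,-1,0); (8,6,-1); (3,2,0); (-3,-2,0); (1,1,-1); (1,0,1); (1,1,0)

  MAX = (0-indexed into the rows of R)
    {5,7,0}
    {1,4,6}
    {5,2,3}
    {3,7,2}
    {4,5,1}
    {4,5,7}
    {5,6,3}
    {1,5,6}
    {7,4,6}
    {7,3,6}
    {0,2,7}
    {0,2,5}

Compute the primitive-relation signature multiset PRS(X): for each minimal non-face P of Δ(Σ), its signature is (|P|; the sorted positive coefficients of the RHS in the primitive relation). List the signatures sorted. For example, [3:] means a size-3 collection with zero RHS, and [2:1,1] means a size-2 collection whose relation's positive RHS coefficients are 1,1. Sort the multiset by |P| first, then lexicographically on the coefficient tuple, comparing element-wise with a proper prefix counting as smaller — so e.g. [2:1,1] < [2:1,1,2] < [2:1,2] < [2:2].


14 collections generate NE(X_Σ); each relation:

  P={1,7}:  v_{1} + v_{7} = 0 — sig = [2:]
  P={3,4}:  v_{3} + v_{4} = 0 — sig = [2:]
  P={0,3}:  v_{0} + v_{3} = v_{2} — sig = [2:1]
  P={2,4}:  v_{2} + v_{4} = v_{0} — sig = [2:1]
  P={0,1}:  v_{0} + v_{1} = v_{3} + v_{5} — sig = [2:1,1]
  P={0,4}:  v_{0} + v_{4} = v_{5} + v_{7} — sig = [2:1,1]
  P={1,3}:  v_{1} + v_{3} = v_{5} + v_{6} — sig = [2:1,1]
  P={1,2}:  v_{1} + v_{2} = 2·v_{3} + v_{5} — sig = [2:1,2]
  P={0,6}:  v_{0} + v_{6} = 2·v_{3} — sig = [2:2]
  P={2,6}:  v_{2} + v_{6} = 3·v_{3} — sig = [2:3]
  P={3,5,7}:  v_{3} + v_{5} + v_{7} = v_{0} — sig = [3:1]
  P={4,5,6}:  v_{4} + v_{5} + v_{6} = v_{1} — sig = [3:1]
  P={5,6,7}:  v_{5} + v_{6} + v_{7} = v_{3} — sig = [3:1]
  P={2,5,7}:  v_{2} + v_{5} + v_{7} = 2·v_{0} — sig = [3:2]

Sorted signature multiset PRS(X):
[[2:], [2:], [2:1], [2:1], [2:1,1], [2:1,1], [2:1,1], [2:1,2], [2:2], [2:3], [3:1], [3:1], [3:1], [3:2]]


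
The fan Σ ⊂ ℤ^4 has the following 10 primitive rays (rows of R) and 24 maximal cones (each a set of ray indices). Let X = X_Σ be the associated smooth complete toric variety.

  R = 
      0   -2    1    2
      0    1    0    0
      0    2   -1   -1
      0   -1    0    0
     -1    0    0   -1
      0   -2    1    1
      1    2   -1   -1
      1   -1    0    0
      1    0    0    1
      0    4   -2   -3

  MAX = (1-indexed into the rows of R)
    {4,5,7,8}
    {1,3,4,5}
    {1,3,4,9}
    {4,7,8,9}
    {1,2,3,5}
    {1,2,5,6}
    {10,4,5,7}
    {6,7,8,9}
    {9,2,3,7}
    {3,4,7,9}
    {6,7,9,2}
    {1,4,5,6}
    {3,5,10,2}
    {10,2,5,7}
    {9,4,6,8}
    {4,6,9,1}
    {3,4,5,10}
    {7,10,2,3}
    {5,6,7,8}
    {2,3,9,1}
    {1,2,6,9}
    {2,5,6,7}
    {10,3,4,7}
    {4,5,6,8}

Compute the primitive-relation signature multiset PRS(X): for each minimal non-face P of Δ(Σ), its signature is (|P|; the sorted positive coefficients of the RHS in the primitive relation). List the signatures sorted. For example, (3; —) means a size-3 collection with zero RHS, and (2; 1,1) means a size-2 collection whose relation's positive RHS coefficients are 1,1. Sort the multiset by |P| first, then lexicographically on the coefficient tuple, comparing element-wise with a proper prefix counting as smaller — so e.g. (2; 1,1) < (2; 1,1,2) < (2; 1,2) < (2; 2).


Minimal non-faces — 13 found among 10 rays, 24 max cones:

  • {2,4}:  v_{2} + v_{4} = 0  ⟹  sig = (2; —)
  • {3,6}:  v_{3} + v_{6} = 0  ⟹  sig = (2; —)
  • {5,9}:  v_{5} + v_{9} = 0  ⟹  sig = (2; —)
  • {1,7}:  v_{1} + v_{7} = v_{9}  ⟹  sig = (2; 1)
  • {1,10}:  v_{1} + v_{10} = v_{3}  ⟹  sig = (2; 1)
  • {2,8}:  v_{2} + v_{8} = v_{6} + v_{7}  ⟹  sig = (2; 1,1)
  • {3,8}:  v_{3} + v_{8} = v_{4} + v_{7}  ⟹  sig = (2; 1,1)
  • {6,10}:  v_{6} + v_{10} = v_{5} + v_{7}  ⟹  sig = (2; 1,1)
  • {9,10}:  v_{9} + v_{10} = v_{3} + v_{7}  ⟹  sig = (2; 1,1)
  • {1,8}:  v_{1} + v_{8} = v_{4} + v_{6} + v_{9}  ⟹  sig = (2; 1,1,1)
  • {8,10}:  v_{8} + v_{10} = v_{4} + v_{5} + 2·v_{7}  ⟹  sig = (2; 1,1,2)
  • {3,5,7}:  v_{3} + v_{5} + v_{7} = v_{10}  ⟹  sig = (3; 1)
  • {4,6,7}:  v_{4} + v_{6} + v_{7} = v_{8}  ⟹  sig = (3; 1)

Hence PRS(X_Σ) =
{ (2; —) ×3,  (2; 1) ×2,  (2; 1,1) ×4,  (2; 1,1,1),  (2; 1,1,2),  (3; 1) ×2 }


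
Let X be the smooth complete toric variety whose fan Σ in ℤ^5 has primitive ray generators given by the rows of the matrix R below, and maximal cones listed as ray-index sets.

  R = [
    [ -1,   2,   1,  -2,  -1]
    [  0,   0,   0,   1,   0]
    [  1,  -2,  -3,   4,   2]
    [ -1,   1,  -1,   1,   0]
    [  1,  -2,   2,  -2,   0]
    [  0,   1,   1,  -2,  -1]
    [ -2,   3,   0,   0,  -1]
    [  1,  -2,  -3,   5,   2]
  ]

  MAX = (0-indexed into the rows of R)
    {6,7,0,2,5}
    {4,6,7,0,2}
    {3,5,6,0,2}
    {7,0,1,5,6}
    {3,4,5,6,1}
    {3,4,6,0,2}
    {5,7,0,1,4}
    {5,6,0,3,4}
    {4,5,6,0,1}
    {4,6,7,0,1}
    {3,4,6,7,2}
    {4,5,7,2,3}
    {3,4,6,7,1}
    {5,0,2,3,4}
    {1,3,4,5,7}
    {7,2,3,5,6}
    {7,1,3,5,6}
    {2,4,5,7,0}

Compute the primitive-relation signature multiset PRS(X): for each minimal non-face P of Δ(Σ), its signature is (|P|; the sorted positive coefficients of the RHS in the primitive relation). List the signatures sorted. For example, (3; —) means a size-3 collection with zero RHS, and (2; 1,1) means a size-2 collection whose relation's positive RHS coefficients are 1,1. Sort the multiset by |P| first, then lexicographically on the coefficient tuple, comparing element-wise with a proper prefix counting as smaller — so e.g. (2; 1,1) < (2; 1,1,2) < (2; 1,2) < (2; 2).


5 minimal non-faces of Δ(Σ) (on 8 rays):

  P={1,2}:  v_{1} + v_{2} = v_{7}  ⇒ sig = (2; 1)
  P={0,1,3}:  v_{0} + v_{1} + v_{3} = v_{6}  ⇒ sig = (3; 1)
  P={0,3,7}:  v_{0} + v_{3} + v_{7} = v_{2} + v_{6}  ⇒ sig = (3; 1,1)
  P={2,4,5,6}:  v_{2} + v_{4} + v_{5} + v_{6} = 0  ⇒ sig = (4; —)
  P={4,5,6,7}:  v_{4} + v_{5} + v_{6} + v_{7} = v_{1}  ⇒ sig = (4; 1)

Signatures (|P|; sorted positive RHS coefficients), sorted:
    |P|=2: 1 collection, coeffs (1)
    |P|=3: 2 collections, coeffs (1), (1,1)
    |P|=4: 2 collections, coeffs (), (1)


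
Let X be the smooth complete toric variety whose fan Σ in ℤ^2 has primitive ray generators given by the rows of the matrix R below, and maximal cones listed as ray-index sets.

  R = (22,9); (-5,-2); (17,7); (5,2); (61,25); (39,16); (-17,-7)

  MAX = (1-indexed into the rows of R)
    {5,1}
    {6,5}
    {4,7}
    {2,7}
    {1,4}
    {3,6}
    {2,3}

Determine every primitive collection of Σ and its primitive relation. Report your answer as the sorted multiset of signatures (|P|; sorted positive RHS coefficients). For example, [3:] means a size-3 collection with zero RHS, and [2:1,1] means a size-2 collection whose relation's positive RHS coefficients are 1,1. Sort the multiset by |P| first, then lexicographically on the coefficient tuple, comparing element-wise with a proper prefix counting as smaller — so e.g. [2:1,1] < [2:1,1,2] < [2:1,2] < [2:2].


|primitive collections| = 14. Relations:

  {2,4}:  v_{2} + v_{4} = 0  ⇒ sig = [2:]
  {3,7}:  v_{3} + v_{7} = 0  ⇒ sig = [2:]
  {1,2}:  v_{1} + v_{2} = v_{3}  ⇒ sig = [2:1]
  {1,3}:  v_{1} + v_{3} = v_{6}  ⇒ sig = [2:1]
  {1,6}:  v_{1} + v_{6} = v_{5}  ⇒ sig = [2:1]
  {1,7}:  v_{1} + v_{7} = v_{4}  ⇒ sig = [2:1]
  {3,4}:  v_{3} + v_{4} = v_{1}  ⇒ sig = [2:1]
  {6,7}:  v_{6} + v_{7} = v_{1}  ⇒ sig = [2:1]
  {2,5}:  v_{2} + v_{5} = v_{3} + v_{6}  ⇒ sig = [2:1,1]
  {2,6}:  v_{2} + v_{6} = 2·v_{3}  ⇒ sig = [2:2]
  {3,5}:  v_{3} + v_{5} = 2·v_{6}  ⇒ sig = [2:2]
  {4,6}:  v_{4} + v_{6} = 2·v_{1}  ⇒ sig = [2:2]
  {5,7}:  v_{5} + v_{7} = 2·v_{1}  ⇒ sig = [2:2]
  {4,5}:  v_{4} + v_{5} = 3·v_{1}  ⇒ sig = [2:3]

Sorted signature multiset PRS(X):
    [2:]
    [2:]
    [2:1]
    [2:1]
    [2:1]
    [2:1]
    [2:1]
    [2:1]
    [2:1,1]
    [2:2]
    [2:2]
    [2:2]
    [2:2]
    [2:3]


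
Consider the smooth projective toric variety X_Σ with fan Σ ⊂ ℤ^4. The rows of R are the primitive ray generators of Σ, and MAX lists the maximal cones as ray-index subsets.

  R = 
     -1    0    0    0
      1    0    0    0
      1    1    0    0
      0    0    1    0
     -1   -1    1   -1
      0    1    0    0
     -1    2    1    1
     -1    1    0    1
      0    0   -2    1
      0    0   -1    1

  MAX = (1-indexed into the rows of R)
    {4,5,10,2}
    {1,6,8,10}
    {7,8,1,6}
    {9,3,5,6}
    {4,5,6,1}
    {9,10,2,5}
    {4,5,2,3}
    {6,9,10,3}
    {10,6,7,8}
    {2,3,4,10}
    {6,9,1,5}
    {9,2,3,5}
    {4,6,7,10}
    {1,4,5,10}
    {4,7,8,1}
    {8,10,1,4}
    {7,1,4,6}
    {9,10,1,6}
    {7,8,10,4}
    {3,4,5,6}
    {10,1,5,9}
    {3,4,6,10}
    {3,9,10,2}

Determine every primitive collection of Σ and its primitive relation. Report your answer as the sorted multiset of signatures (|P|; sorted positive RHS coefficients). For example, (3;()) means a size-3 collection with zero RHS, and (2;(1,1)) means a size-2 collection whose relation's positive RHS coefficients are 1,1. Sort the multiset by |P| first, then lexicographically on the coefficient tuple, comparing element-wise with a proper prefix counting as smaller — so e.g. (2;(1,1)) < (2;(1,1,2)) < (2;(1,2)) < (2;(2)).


Minimal non-faces — 17 found among 10 rays, 23 max cones:

  • {1,2}:  v_{1} + v_{2} = 0  ⇒ sig = (2;())
  • {1,3}:  v_{1} + v_{3} = v_{6}  ⇒ sig = (2;(1))
  • {2,6}:  v_{2} + v_{6} = v_{3}  ⇒ sig = (2;(1))
  • {4,9}:  v_{4} + v_{9} = v_{10}  ⇒ sig = (2;(1))
  • {2,8}:  v_{2} + v_{8} = v_{4} + v_{6} + v_{10}  ⇒ sig = (2;(1,1,1))
  • {7,9}:  v_{7} + v_{9} = v_{6} + v_{8} + v_{10}  ⇒ sig = (2;(1,1,1))
  • {3,8}:  v_{3} + v_{8} = v_{4} + 2·v_{6} + v_{10}  ⇒ sig = (2;(1,1,2))
  • {8,9}:  v_{8} + v_{9} = v_{1} + v_{6} + 2·v_{10}  ⇒ sig = (2;(1,1,2))
  • {5,8}:  v_{5} + v_{8} = 2·v_{1} + v_{4}  ⇒ sig = (2;(1,2))
  • {2,7}:  v_{2} + v_{7} = 2·v_{4} + 2·v_{6} + v_{10}  ⇒ sig = (2;(1,2,2))
  • {5,7}:  v_{5} + v_{7} = 2·v_{1} + 2·v_{4} + v_{6}  ⇒ sig = (2;(1,2,2))
  • {3,7}:  v_{3} + v_{7} = 2·v_{4} + 3·v_{6} + v_{10}  ⇒ sig = (2;(1,2,3))
  • {3,5,10}:  v_{3} + v_{5} + v_{10} = 0  ⇒ sig = (3;())
  • {4,6,8}:  v_{4} + v_{6} + v_{8} = v_{7}  ⇒ sig = (3;(1))
  • {5,6,10}:  v_{5} + v_{6} + v_{10} = v_{1}  ⇒ sig = (3;(1))
  • {1,7,10}:  v_{1} + v_{7} + v_{10} = 2·v_{8}  ⇒ sig = (3;(2))
  • {1,4,6,10}:  v_{1} + v_{4} + v_{6} + v_{10} = v_{8}  ⇒ sig = (4;(1))

so the primitive-relation signature multiset is
    (2;())
    (2;(1))
    (2;(1))
    (2;(1))
    (2;(1,1,1))
    (2;(1,1,1))
    (2;(1,1,2))
    (2;(1,1,2))
    (2;(1,2))
    (2;(1,2,2))
    (2;(1,2,2))
    (2;(1,2,3))
    (3;())
    (3;(1))
    (3;(1))
    (3;(2))
    (4;(1))
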